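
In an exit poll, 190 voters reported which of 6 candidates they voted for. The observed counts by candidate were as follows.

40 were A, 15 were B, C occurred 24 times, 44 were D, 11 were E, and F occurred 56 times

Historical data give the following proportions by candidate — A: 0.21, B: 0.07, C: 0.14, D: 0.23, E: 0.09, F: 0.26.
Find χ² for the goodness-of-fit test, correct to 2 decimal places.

3.53

Expected counts E_i = n·p_i: 190×0.21 = 39.9, 190×0.07 = 13.3, 190×0.14 = 26.6, 190×0.23 = 43.7, 190×0.09 = 17.1, 190×0.26 = 49.4.
χ² = (40−39.9)²/39.9 + (15−13.3)²/13.3 + (24−26.6)²/26.6 + (44−43.7)²/43.7 + (11−17.1)²/17.1 + (56−49.4)²/49.4
   = 0.000 + 0.217 + 0.254 + 0.002 + 2.176 + 0.882
Sum = 3.53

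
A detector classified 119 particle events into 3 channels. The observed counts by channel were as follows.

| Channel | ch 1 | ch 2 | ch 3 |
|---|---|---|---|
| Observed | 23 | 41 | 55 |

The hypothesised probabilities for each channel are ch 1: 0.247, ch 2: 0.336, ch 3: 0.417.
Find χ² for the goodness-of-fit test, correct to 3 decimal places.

1.999

Expected counts E_i = n·p_i: 119×0.247 = 29.393, 119×0.336 = 39.984, 119×0.417 = 49.623.
ch 1: (23 − 29.393)²/29.393 = 40.870449/29.393 = 1.3905
ch 2: (41 − 39.984)²/39.984 = 1.032256/39.984 = 0.0258
ch 3: (55 − 49.623)²/49.623 = 28.912129/49.623 = 0.5826
Sum = 1.999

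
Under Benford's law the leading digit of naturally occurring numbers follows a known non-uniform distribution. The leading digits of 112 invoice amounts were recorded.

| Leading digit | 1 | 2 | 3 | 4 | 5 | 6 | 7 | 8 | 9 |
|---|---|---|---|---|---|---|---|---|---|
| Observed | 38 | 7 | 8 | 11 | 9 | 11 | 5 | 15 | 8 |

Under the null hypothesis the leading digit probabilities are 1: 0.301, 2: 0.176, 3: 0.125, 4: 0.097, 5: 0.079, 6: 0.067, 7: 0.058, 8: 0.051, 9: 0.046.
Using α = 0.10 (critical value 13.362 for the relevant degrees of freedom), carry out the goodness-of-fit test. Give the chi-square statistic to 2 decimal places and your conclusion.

Expected counts E_i = n·p_i: 112×0.301 = 33.712, 112×0.176 = 19.712, 112×0.125 = 14, 112×0.097 = 10.864, 112×0.079 = 8.848, 112×0.067 = 7.504, 112×0.058 = 6.496, 112×0.051 = 5.712, 112×0.046 = 5.152.
1: (38 − 33.712)²/33.712 = 18.386944/33.712 = 0.545
2: (7 − 19.712)²/19.712 = 161.594944/19.712 = 8.198
3: (8 − 14)²/14 = 36/14 = 2.571
4: (11 − 10.864)²/10.864 = 0.018496/10.864 = 0.002
5: (9 − 8.848)²/8.848 = 0.023104/8.848 = 0.003
6: (11 − 7.504)²/7.504 = 12.222016/7.504 = 1.629
7: (5 − 6.496)²/6.496 = 2.238016/6.496 = 0.345
8: (15 − 5.712)²/5.712 = 86.266944/5.712 = 15.103
9: (8 − 5.152)²/5.152 = 8.111104/5.152 = 1.574
Sum = 29.97
df = 8. Since 29.97 > 13.362, we reject H₀.

29.97; reject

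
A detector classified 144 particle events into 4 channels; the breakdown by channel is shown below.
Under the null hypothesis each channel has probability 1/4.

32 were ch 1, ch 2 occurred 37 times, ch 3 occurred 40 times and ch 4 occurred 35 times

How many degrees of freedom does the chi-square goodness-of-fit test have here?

There are k = 4 categories and no parameters were estimated from the data, so df = 4 − 1 = 3.

3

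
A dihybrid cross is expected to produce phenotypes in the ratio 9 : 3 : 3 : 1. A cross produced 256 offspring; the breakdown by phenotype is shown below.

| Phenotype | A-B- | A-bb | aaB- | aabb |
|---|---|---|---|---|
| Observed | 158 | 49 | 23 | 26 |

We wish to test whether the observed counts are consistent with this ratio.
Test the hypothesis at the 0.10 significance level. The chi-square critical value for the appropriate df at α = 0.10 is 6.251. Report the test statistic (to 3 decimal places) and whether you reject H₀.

20.653; reject

Ratio total = 16. Expected counts: 256×9/16 = 144, 256×3/16 = 48, 256×3/16 = 48, 256×1/16 = 16.
A-B-: (158 − 144)²/144 = 196/144 = 1.3611
A-bb: (49 − 48)²/48 = 1/48 = 0.0208
aaB-: (23 − 48)²/48 = 625/48 = 13.0208
aabb: (26 − 16)²/16 = 100/16 = 6.2500
Sum = 20.653
df = 3. Since 20.653 > 6.251, we reject H₀.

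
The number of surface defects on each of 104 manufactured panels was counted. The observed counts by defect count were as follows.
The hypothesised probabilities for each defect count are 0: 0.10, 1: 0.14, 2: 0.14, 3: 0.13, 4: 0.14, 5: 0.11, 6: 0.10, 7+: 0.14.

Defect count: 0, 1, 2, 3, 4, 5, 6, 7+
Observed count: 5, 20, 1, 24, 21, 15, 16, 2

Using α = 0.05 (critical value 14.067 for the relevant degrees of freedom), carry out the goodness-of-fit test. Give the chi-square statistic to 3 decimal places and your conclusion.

Expected counts E_i = n·p_i: 104×0.10 = 10.4, 104×0.14 = 14.56, 104×0.14 = 14.56, 104×0.13 = 13.52, 104×0.14 = 14.56, 104×0.11 = 11.44, 104×0.10 = 10.4, 104×0.14 = 14.56.
χ² = (5−10.4)²/10.4 + (20−14.56)²/14.56 + (1−14.56)²/14.56 + (24−13.52)²/13.52 + (21−14.56)²/14.56 + (15−11.44)²/11.44 + (16−10.4)²/10.4 + (2−14.56)²/14.56
   = 2.8038 + 2.0325 + 12.6287 + 8.1236 + 2.8485 + 1.1078 + 3.0154 + 10.8347
Sum = 43.395
df = 7. Since 43.395 > 14.067, we reject H₀.

43.395; reject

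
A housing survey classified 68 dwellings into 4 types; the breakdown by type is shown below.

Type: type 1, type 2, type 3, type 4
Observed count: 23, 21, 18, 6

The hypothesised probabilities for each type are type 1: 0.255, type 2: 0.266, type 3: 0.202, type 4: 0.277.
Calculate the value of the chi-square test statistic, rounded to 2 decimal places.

12.39

Expected counts E_i = n·p_i: 68×0.255 = 17.34, 68×0.266 = 18.088, 68×0.202 = 13.736, 68×0.277 = 18.836.
χ² = (23−17.34)²/17.34 + (21−18.088)²/18.088 + (18−13.736)²/13.736 + (6−18.836)²/18.836
   = 1.847 + 0.469 + 1.324 + 8.747
Sum = 12.39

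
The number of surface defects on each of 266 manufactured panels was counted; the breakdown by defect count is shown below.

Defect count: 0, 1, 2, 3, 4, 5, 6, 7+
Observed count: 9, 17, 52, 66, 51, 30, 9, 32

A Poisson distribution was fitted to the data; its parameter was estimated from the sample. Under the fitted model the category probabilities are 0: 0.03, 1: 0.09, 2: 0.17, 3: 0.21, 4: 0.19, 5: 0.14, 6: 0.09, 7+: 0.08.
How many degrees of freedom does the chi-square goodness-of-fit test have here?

There are k = 8 categories and 1 parameter estimated from the data, so df = 8 − 1 − 1 = 6.

6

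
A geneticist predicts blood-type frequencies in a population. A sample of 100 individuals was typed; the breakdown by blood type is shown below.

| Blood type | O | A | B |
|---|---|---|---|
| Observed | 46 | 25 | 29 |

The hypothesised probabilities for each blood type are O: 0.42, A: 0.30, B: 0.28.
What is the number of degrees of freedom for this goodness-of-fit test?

There are k = 3 categories and no parameters were estimated from the data, so df = 3 − 1 = 2.

2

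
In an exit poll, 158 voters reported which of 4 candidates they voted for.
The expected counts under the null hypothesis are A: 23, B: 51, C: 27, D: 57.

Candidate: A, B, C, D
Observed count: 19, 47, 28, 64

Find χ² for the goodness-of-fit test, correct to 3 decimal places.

cat         O        E   (O−E)²/E
A          19       23     0.6957
B          47       51     0.3137
C          28       27     0.0370
D          64       57     0.8596
Sum = 1.906

1.906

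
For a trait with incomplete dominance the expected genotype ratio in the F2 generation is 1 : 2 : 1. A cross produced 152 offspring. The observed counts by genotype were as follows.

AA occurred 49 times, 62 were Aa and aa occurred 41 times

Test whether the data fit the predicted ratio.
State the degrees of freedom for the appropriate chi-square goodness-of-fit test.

2

There are k = 3 categories and no parameters were estimated from the data, so df = 3 − 1 = 2.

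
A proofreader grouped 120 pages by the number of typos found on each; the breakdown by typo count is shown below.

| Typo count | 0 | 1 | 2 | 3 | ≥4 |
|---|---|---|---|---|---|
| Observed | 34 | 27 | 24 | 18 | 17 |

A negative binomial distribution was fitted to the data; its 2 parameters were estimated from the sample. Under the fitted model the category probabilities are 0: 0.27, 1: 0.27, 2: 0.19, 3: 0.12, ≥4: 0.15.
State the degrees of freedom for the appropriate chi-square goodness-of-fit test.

2

There are k = 5 categories and 2 parameters estimated from the data, so df = 5 − 1 − 2 = 2.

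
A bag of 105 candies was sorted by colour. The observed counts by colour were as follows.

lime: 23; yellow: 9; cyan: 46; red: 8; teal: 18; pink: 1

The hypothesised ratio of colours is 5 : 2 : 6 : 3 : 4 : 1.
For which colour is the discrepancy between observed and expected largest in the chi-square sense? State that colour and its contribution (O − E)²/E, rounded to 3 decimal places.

cyan, 8.533

Ratio total = 21. Expected counts: 105×5/21 = 25, 105×2/21 = 10, 105×6/21 = 30, 105×3/21 = 15, 105×4/21 = 20, 105×1/21 = 5.
lime: (23 − 25)²/25 = 4/25 = 0.1600
yellow: (9 − 10)²/10 = 1/10 = 0.1000
cyan: (46 − 30)²/30 = 256/30 = 8.5333
red: (8 − 15)²/15 = 49/15 = 3.2667
teal: (18 − 20)²/20 = 4/20 = 0.2000
pink: (1 − 5)²/5 = 16/5 = 3.2000
The largest term is for cyan: 8.533.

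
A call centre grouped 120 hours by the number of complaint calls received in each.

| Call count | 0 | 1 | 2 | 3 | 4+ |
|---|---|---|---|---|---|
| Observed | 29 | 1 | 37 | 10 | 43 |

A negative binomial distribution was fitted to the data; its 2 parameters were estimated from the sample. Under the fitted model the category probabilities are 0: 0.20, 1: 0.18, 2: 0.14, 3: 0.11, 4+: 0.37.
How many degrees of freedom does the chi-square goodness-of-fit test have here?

2

There are k = 5 categories and 2 parameters estimated from the data, so df = 5 − 1 − 2 = 2.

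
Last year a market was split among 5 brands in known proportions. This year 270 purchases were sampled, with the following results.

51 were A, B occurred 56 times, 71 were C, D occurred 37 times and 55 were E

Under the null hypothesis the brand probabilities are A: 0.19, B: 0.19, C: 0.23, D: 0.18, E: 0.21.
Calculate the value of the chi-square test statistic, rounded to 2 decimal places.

Expected counts E_i = n·p_i: 270×0.19 = 51.3, 270×0.19 = 51.3, 270×0.23 = 62.1, 270×0.18 = 48.6, 270×0.21 = 56.7.
cat         O        E   (O−E)²/E
A          51     51.3      0.002
B          56     51.3      0.431
C          71     62.1      1.276
D          37     48.6      2.769
E          55     56.7      0.051
Sum = 4.53

4.53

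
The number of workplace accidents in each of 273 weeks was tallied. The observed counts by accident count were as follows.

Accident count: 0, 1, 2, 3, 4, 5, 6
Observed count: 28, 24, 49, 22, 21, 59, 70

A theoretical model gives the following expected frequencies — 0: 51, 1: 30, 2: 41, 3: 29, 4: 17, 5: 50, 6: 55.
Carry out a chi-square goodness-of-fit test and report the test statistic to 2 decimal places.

χ² = (28−51)²/51 + (24−30)²/30 + (49−41)²/41 + (22−29)²/29 + (21−17)²/17 + (59−50)²/50 + (70−55)²/55
   = 10.373 + 1.200 + 1.561 + 1.690 + 0.941 + 1.620 + 4.091
Sum = 21.48

21.48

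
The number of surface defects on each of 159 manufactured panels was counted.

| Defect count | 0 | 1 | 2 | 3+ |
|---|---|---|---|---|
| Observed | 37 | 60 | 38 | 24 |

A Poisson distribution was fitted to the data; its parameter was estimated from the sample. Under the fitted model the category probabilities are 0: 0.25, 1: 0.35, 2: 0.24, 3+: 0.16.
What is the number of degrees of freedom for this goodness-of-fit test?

2

There are k = 4 categories and 1 parameter estimated from the data, so df = 4 − 1 − 1 = 2.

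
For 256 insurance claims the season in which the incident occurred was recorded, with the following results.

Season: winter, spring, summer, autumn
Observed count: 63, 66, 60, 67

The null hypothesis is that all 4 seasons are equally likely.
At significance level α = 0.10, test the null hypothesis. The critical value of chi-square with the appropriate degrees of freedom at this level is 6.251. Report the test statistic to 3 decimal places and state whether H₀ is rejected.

Under H₀ each category has probability 1/4, so each expected count is 256/4 = 64.
winter: (63 − 64)²/64 = 1/64 = 0.0156
spring: (66 − 64)²/64 = 4/64 = 0.0625
summer: (60 − 64)²/64 = 16/64 = 0.2500
autumn: (67 − 64)²/64 = 9/64 = 0.1406
Sum = 0.469
df = 3. Since 0.469 < 6.251, we do not reject H₀.

0.469; do not reject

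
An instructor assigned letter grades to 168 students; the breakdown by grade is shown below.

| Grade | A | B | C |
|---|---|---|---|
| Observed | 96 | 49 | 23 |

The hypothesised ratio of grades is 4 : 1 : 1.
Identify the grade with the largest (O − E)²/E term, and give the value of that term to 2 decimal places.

Ratio total = 6. Expected counts: 168×4/6 = 112, 168×1/6 = 28, 168×1/6 = 28.
A: (96 − 112)²/112 = 256/112 = 2.286
B: (49 − 28)²/28 = 441/28 = 15.750
C: (23 − 28)²/28 = 25/28 = 0.893
The largest term is for B: 15.75.

B, 15.75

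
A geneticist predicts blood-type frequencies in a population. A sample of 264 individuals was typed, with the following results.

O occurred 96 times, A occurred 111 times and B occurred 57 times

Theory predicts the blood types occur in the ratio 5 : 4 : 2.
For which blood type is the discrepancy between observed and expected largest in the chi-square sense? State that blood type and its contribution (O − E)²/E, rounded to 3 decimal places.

O, 4.800

Ratio total = 11. Expected counts: 264×5/11 = 120, 264×4/11 = 96, 264×2/11 = 48.
O: (96 − 120)²/120 = 576/120 = 4.8000
A: (111 − 96)²/96 = 225/96 = 2.3438
B: (57 − 48)²/48 = 81/48 = 1.6875
The largest term is for O: 4.800.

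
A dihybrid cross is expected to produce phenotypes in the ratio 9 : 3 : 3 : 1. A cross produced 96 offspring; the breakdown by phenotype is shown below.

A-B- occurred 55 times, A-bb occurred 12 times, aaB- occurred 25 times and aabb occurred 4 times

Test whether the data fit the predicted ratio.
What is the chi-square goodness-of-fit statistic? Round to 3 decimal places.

Ratio total = 16. Expected counts: 96×9/16 = 54, 96×3/16 = 18, 96×3/16 = 18, 96×1/16 = 6.
cat         O        E   (O−E)²/E
A-B-       55       54     0.0185
A-bb       12       18     2.0000
aaB-       25       18     2.7222
aabb        4        6     0.6667
Sum = 5.407

5.407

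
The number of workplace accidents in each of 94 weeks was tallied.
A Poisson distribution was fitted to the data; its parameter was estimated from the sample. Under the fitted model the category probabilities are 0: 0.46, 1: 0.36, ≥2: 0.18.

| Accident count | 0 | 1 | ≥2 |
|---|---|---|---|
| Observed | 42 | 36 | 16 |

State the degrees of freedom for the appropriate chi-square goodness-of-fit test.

There are k = 3 categories and 1 parameter estimated from the data, so df = 3 − 1 − 1 = 1.

1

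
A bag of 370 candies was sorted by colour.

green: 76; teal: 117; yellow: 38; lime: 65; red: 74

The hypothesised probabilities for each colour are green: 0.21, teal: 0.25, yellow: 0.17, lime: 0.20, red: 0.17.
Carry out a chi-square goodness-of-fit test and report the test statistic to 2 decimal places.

19.44

Expected counts E_i = n·p_i: 370×0.21 = 77.7, 370×0.25 = 92.5, 370×0.17 = 62.9, 370×0.20 = 74, 370×0.17 = 62.9.
χ² = (76−77.7)²/77.7 + (117−92.5)²/92.5 + (38−62.9)²/62.9 + (65−74)²/74 + (74−62.9)²/62.9
   = 0.037 + 6.489 + 9.857 + 1.095 + 1.959
Sum = 19.44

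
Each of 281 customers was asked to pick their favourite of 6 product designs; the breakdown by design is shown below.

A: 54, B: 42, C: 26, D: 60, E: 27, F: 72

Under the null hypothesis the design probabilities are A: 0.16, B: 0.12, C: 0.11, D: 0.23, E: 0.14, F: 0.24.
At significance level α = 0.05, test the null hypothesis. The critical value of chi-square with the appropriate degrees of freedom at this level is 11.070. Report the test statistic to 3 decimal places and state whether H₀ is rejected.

Expected counts E_i = n·p_i: 281×0.16 = 44.96, 281×0.12 = 33.72, 281×0.11 = 30.91, 281×0.23 = 64.63, 281×0.14 = 39.34, 281×0.24 = 67.44.
A: (54 − 44.96)²/44.96 = 81.7216/44.96 = 1.8177
B: (42 − 33.72)²/33.72 = 68.5584/33.72 = 2.0332
C: (26 − 30.91)²/30.91 = 24.1081/30.91 = 0.7799
D: (60 − 64.63)²/64.63 = 21.4369/64.63 = 0.3317
E: (27 − 39.34)²/39.34 = 152.2756/39.34 = 3.8708
F: (72 − 67.44)²/67.44 = 20.7936/67.44 = 0.3083
Sum = 9.142
df = 5. Since 9.142 < 11.070, we do not reject H₀.

9.142; do not reject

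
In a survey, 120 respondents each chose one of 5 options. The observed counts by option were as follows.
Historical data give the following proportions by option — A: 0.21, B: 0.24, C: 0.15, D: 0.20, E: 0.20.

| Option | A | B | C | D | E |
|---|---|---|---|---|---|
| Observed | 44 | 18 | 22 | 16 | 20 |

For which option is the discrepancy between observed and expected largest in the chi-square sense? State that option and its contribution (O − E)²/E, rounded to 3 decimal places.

A, 14.025

Expected counts E_i = n·p_i: 120×0.21 = 25.2, 120×0.24 = 28.8, 120×0.15 = 18, 120×0.20 = 24, 120×0.20 = 24.
cat         O        E   (O−E)²/E
A          44     25.2    14.0254
B          18     28.8     4.0500
C          22       18     0.8889
D          16       24     2.6667
E          20       24     0.6667
The largest term is for A: 14.025.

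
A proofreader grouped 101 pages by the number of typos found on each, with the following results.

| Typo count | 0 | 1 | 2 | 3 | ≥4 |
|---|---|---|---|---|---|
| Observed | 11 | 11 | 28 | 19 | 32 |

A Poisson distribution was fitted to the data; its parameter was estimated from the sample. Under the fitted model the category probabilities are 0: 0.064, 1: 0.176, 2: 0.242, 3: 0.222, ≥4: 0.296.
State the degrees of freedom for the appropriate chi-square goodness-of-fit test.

There are k = 5 categories and 1 parameter estimated from the data, so df = 5 − 1 − 1 = 3.

3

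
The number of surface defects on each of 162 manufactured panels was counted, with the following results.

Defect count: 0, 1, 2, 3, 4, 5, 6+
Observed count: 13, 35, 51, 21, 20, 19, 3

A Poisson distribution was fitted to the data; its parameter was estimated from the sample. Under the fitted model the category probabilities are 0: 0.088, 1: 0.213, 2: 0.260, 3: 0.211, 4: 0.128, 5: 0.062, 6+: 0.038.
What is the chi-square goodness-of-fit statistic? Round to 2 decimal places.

Expected counts E_i = n·p_i: 162×0.088 = 14.256, 162×0.213 = 34.506, 162×0.260 = 42.12, 162×0.211 = 34.182, 162×0.128 = 20.736, 162×0.062 = 10.044, 162×0.038 = 6.156.
χ² = (13−14.256)²/14.256 + (35−34.506)²/34.506 + (51−42.12)²/42.12 + (21−34.182)²/34.182 + (20−20.736)²/20.736 + (19−10.044)²/10.044 + (3−6.156)²/6.156
   = 0.111 + 0.007 + 1.872 + 5.084 + 0.026 + 7.986 + 1.618
Sum = 16.70

16.70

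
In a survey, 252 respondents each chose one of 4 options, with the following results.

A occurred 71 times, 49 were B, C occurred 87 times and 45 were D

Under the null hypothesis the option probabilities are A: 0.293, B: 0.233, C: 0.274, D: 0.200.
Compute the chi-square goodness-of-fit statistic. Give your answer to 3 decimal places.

6.963

Expected counts E_i = n·p_i: 252×0.293 = 73.836, 252×0.233 = 58.716, 252×0.274 = 69.048, 252×0.200 = 50.4.
cat         O        E   (O−E)²/E
A          71   73.836     0.1089
B          49   58.716     1.6078
C          87   69.048     4.6674
D          45     50.4     0.5786
Sum = 6.963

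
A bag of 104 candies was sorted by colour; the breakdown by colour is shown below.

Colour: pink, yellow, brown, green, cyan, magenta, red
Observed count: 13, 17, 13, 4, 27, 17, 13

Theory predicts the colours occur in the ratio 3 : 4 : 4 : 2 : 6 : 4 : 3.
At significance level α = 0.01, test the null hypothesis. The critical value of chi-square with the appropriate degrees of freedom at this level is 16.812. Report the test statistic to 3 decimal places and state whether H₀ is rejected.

Ratio total = 26. Expected counts: 104×3/26 = 12, 104×4/26 = 16, 104×4/26 = 16, 104×2/26 = 8, 104×6/26 = 24, 104×4/26 = 16, 104×3/26 = 12.
cat          O        E   (O−E)²/E
pink        13       12     0.0833
yellow      17       16     0.0625
brown       13       16     0.5625
green        4        8     2.0000
cyan        27       24     0.3750
magenta     17       16     0.0625
red         13       12     0.0833
Sum = 3.229
df = 6. Since 3.229 < 16.812, we do not reject H₀.

3.229; do not reject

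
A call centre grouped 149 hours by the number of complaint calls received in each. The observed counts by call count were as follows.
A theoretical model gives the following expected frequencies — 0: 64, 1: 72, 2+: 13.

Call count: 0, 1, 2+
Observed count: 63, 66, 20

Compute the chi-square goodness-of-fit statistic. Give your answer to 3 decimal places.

4.285

χ² = (63−64)²/64 + (66−72)²/72 + (20−13)²/13
   = 0.0156 + 0.5000 + 3.7692
Sum = 4.285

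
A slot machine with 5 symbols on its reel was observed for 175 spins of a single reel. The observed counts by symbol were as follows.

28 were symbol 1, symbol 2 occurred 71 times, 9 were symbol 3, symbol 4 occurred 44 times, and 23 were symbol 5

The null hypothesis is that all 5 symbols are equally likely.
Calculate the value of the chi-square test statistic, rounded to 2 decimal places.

64.17

Expected count for each of the 5 categories: 175/5 = 35.
cat           O        E   (O−E)²/E
symbol 1     28       35      1.400
symbol 2     71       35     37.029
symbol 3      9       35     19.314
symbol 4     44       35      2.314
symbol 5     23       35      4.114
Sum = 64.17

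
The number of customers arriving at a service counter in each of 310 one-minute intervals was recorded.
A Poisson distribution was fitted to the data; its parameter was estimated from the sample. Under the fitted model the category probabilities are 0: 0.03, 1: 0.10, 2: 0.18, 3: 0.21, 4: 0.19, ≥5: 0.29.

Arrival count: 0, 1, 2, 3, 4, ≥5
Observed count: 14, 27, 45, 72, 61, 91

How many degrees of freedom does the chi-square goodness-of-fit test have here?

4

There are k = 6 categories and 1 parameter estimated from the data, so df = 6 − 1 − 1 = 4.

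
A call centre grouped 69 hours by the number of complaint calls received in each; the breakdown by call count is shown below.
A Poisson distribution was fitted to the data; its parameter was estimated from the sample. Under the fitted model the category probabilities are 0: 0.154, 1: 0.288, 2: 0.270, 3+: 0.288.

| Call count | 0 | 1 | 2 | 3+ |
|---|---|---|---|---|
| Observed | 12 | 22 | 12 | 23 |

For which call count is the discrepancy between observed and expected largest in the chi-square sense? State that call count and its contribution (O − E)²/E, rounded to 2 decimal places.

2, 2.36

Expected counts E_i = n·p_i: 69×0.154 = 10.626, 69×0.288 = 19.872, 69×0.270 = 18.63, 69×0.288 = 19.872.
χ² = (12−10.626)²/10.626 + (22−19.872)²/19.872 + (12−18.63)²/18.63 + (23−19.872)²/19.872
   = 0.178 + 0.228 + 2.359 + 0.492
The largest term is for 2: 2.36.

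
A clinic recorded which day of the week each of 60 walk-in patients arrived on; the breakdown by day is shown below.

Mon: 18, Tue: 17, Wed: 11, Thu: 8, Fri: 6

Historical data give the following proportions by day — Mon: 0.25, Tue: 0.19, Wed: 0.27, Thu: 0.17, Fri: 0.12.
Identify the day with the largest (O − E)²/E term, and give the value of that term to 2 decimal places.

Expected counts E_i = n·p_i: 60×0.25 = 15, 60×0.19 = 11.4, 60×0.27 = 16.2, 60×0.17 = 10.2, 60×0.12 = 7.2.
χ² = (18−15)²/15 + (17−11.4)²/11.4 + (11−16.2)²/16.2 + (8−10.2)²/10.2 + (6−7.2)²/7.2
   = 0.600 + 2.751 + 1.669 + 0.475 + 0.200
The largest term is for Tue: 2.75.

Tue, 2.75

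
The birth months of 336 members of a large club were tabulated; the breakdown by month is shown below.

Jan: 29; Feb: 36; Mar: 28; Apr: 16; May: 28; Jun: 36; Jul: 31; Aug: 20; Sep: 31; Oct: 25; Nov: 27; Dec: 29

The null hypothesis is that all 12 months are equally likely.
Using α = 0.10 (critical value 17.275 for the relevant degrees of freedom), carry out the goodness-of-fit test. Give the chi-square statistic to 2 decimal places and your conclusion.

Expected count for each of the 12 categories: 336/12 = 28.
χ² = (29−28)²/28 + (36−28)²/28 + (28−28)²/28 + (16−28)²/28 + (28−28)²/28 + (36−28)²/28 + (31−28)²/28 + (20−28)²/28 + (31−28)²/28 + (25−28)²/28 + (27−28)²/28 + (29−28)²/28
   = 0.036 + 2.286 + 0.000 + 5.143 + 0.000 + 2.286 + 0.321 + 2.286 + 0.321 + 0.321 + 0.036 + 0.036
Sum = 13.07
df = 11. Since 13.07 < 17.275, we do not reject H₀.

13.07; do not reject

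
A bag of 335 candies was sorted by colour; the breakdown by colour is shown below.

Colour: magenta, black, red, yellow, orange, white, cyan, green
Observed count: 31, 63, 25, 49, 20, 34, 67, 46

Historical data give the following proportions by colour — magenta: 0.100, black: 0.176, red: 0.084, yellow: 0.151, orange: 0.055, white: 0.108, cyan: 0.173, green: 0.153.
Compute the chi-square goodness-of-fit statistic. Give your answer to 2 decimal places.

3.08

Expected counts E_i = n·p_i: 335×0.100 = 33.5, 335×0.176 = 58.96, 335×0.084 = 28.14, 335×0.151 = 50.585, 335×0.055 = 18.425, 335×0.108 = 36.18, 335×0.173 = 57.955, 335×0.153 = 51.255.
cat          O        E   (O−E)²/E
magenta     31     33.5      0.187
black       63    58.96      0.277
red         25    28.14      0.350
yellow      49   50.585      0.050
orange      20   18.425      0.135
white       34    36.18      0.131
cyan        67   57.955      1.412
green       46   51.255      0.539
Sum = 3.08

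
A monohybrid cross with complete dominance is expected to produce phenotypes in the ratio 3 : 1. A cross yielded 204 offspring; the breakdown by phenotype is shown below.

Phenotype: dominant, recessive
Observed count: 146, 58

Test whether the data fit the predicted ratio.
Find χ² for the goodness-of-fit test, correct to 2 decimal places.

Ratio total = 4. Expected counts: 204×3/4 = 153, 204×1/4 = 51.
χ² = (146−153)²/153 + (58−51)²/51
   = 0.320 + 0.961
Sum = 1.28

1.28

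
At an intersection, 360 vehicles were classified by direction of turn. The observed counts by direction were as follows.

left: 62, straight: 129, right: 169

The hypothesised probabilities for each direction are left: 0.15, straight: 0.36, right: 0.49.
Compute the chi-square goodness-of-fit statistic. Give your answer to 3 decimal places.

Expected counts E_i = n·p_i: 360×0.15 = 54, 360×0.36 = 129.6, 360×0.49 = 176.4.
left: (62 − 54)²/54 = 64/54 = 1.1852
straight: (129 − 129.6)²/129.6 = 0.36/129.6 = 0.0028
right: (169 − 176.4)²/176.4 = 54.76/176.4 = 0.3104
Sum = 1.498

1.498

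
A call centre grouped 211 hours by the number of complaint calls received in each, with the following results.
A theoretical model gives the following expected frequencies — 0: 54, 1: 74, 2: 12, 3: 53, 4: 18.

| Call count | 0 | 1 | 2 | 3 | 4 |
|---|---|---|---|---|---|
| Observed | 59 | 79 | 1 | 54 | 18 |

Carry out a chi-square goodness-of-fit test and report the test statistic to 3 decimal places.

χ² = (59−54)²/54 + (79−74)²/74 + (1−12)²/12 + (54−53)²/53 + (18−18)²/18
   = 0.4630 + 0.3378 + 10.0833 + 0.0189 + 0.0000
Sum = 10.903

10.903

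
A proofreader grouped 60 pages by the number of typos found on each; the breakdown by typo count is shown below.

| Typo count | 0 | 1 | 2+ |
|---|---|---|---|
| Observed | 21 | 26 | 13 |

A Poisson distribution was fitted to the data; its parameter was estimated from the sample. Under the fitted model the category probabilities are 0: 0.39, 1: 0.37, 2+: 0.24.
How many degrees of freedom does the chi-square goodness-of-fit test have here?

There are k = 3 categories and 1 parameter estimated from the data, so df = 3 − 1 − 1 = 1.

1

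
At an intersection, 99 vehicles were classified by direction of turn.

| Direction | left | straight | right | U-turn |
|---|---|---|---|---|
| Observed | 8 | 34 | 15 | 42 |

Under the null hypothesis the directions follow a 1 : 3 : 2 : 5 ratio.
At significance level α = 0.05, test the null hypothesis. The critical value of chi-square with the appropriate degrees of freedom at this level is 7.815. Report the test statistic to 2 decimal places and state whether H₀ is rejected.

2.63; do not reject

Ratio total = 11. Expected counts: 99×1/11 = 9, 99×3/11 = 27, 99×2/11 = 18, 99×5/11 = 45.
χ² = (8−9)²/9 + (34−27)²/27 + (15−18)²/18 + (42−45)²/45
   = 0.111 + 1.815 + 0.500 + 0.200
Sum = 2.63
df = 3. Since 2.63 < 7.815, we do not reject H₀.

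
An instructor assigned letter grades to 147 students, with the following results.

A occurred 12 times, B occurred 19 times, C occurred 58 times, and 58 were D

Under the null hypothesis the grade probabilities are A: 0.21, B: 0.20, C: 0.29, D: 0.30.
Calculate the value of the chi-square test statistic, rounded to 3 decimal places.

25.136

Expected counts E_i = n·p_i: 147×0.21 = 30.87, 147×0.20 = 29.4, 147×0.29 = 42.63, 147×0.30 = 44.1.
χ² = (12−30.87)²/30.87 + (19−29.4)²/29.4 + (58−42.63)²/42.63 + (58−44.1)²/44.1
   = 11.5347 + 3.6789 + 5.5416 + 4.3812
Sum = 25.136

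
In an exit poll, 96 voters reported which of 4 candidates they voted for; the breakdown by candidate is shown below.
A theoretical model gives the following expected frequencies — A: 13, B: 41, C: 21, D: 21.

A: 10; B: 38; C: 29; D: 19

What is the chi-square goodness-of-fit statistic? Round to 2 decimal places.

4.15

χ² = (10−13)²/13 + (38−41)²/41 + (29−21)²/21 + (19−21)²/21
   = 0.692 + 0.220 + 3.048 + 0.190
Sum = 4.15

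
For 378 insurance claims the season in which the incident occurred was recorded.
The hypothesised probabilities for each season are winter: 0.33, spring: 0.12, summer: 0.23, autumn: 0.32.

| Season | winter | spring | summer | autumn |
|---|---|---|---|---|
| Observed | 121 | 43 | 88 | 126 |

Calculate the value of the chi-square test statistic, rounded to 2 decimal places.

Expected counts E_i = n·p_i: 378×0.33 = 124.74, 378×0.12 = 45.36, 378×0.23 = 86.94, 378×0.32 = 120.96.
winter: (121 − 124.74)²/124.74 = 13.9876/124.74 = 0.112
spring: (43 − 45.36)²/45.36 = 5.5696/45.36 = 0.123
summer: (88 − 86.94)²/86.94 = 1.1236/86.94 = 0.013
autumn: (126 − 120.96)²/120.96 = 25.4016/120.96 = 0.210
Sum = 0.46

0.46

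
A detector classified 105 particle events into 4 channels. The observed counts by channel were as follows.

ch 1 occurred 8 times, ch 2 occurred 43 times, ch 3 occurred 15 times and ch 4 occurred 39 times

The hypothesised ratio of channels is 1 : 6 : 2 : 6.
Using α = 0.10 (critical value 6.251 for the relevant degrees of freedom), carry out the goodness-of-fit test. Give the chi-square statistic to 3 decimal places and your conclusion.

0.452; do not reject

Ratio total = 15. Expected counts: 105×1/15 = 7, 105×6/15 = 42, 105×2/15 = 14, 105×6/15 = 42.
cat         O        E   (O−E)²/E
ch 1        8        7     0.1429
ch 2       43       42     0.0238
ch 3       15       14     0.0714
ch 4       39       42     0.2143
Sum = 0.452
df = 3. Since 0.452 < 6.251, we do not reject H₀.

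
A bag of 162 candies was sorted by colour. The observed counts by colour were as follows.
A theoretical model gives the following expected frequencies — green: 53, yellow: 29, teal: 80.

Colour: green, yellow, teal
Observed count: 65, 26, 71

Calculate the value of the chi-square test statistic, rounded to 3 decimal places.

green: (65 − 53)²/53 = 144/53 = 2.7170
yellow: (26 − 29)²/29 = 9/29 = 0.3103
teal: (71 − 80)²/80 = 81/80 = 1.0125
Sum = 4.040

4.040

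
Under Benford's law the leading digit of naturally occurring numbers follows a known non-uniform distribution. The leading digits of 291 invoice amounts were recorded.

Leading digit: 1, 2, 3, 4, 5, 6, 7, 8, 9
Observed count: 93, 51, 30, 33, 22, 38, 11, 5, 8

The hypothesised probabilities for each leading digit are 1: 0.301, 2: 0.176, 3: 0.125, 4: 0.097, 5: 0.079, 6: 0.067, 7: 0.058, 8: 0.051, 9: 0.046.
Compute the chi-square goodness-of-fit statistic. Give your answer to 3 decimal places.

Expected counts E_i = n·p_i: 291×0.301 = 87.591, 291×0.176 = 51.216, 291×0.125 = 36.375, 291×0.097 = 28.227, 291×0.079 = 22.989, 291×0.067 = 19.497, 291×0.058 = 16.878, 291×0.051 = 14.841, 291×0.046 = 13.386.
χ² = (93−87.591)²/87.591 + (51−51.216)²/51.216 + (30−36.375)²/36.375 + (33−28.227)²/28.227 + (22−22.989)²/22.989 + (38−19.497)²/19.497 + (11−16.878)²/16.878 + (5−14.841)²/14.841 + (8−13.386)²/13.386
   = 0.3340 + 0.0009 + 1.1173 + 0.8071 + 0.0425 + 17.5597 + 2.0471 + 6.5255 + 2.1671
Sum = 30.601

30.601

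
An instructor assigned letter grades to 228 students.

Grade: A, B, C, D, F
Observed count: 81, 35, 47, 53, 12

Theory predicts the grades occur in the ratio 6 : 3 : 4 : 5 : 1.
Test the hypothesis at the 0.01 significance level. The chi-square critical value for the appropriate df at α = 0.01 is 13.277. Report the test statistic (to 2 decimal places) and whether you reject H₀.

Ratio total = 19. Expected counts: 228×6/19 = 72, 228×3/19 = 36, 228×4/19 = 48, 228×5/19 = 60, 228×1/19 = 12.
χ² = (81−72)²/72 + (35−36)²/36 + (47−48)²/48 + (53−60)²/60 + (12−12)²/12
   = 1.125 + 0.028 + 0.021 + 0.817 + 0.000
Sum = 1.99
df = 4. Since 1.99 < 13.277, we do not reject H₀.

1.99; do not reject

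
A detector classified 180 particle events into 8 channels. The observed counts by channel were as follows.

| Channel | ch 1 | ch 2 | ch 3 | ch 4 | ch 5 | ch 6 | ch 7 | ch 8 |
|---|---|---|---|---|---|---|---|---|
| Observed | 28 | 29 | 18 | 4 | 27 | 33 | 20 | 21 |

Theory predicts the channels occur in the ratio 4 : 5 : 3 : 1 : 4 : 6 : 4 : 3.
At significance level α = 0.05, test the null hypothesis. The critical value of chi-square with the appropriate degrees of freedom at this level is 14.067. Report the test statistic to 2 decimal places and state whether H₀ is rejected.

3.16; do not reject

Ratio total = 30. Expected counts: 180×4/30 = 24, 180×5/30 = 30, 180×3/30 = 18, 180×1/30 = 6, 180×4/30 = 24, 180×6/30 = 36, 180×4/30 = 24, 180×3/30 = 18.
cat         O        E   (O−E)²/E
ch 1       28       24      0.667
ch 2       29       30      0.033
ch 3       18       18      0.000
ch 4        4        6      0.667
ch 5       27       24      0.375
ch 6       33       36      0.250
ch 7       20       24      0.667
ch 8       21       18      0.500
Sum = 3.16
df = 7. Since 3.16 < 14.067, we do not reject H₀.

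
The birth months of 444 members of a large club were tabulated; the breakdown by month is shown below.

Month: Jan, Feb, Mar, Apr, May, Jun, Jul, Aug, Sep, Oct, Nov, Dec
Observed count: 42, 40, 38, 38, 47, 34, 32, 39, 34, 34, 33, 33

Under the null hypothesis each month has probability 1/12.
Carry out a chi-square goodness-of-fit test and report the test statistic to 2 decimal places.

Under H₀ each category has probability 1/12, so each expected count is 444/12 = 37.
Jan: (42 − 37)²/37 = 25/37 = 0.676
Feb: (40 − 37)²/37 = 9/37 = 0.243
Mar: (38 − 37)²/37 = 1/37 = 0.027
Apr: (38 − 37)²/37 = 1/37 = 0.027
May: (47 − 37)²/37 = 100/37 = 2.703
Jun: (34 − 37)²/37 = 9/37 = 0.243
Jul: (32 − 37)²/37 = 25/37 = 0.676
Aug: (39 − 37)²/37 = 4/37 = 0.108
Sep: (34 − 37)²/37 = 9/37 = 0.243
Oct: (34 − 37)²/37 = 9/37 = 0.243
Nov: (33 − 37)²/37 = 16/37 = 0.432
Dec: (33 − 37)²/37 = 16/37 = 0.432
Sum = 6.05

6.05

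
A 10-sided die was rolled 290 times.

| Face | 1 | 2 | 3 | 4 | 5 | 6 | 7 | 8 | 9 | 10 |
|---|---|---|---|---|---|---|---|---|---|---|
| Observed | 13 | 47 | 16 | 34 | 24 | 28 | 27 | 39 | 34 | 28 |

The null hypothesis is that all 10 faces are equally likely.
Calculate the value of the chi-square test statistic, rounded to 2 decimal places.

32.07

Expected count for each of the 10 categories: 290/10 = 29.
χ² = (13−29)²/29 + (47−29)²/29 + (16−29)²/29 + (34−29)²/29 + (24−29)²/29 + (28−29)²/29 + (27−29)²/29 + (39−29)²/29 + (34−29)²/29 + (28−29)²/29
   = 8.828 + 11.172 + 5.828 + 0.862 + 0.862 + 0.034 + 0.138 + 3.448 + 0.862 + 0.034
Sum = 32.07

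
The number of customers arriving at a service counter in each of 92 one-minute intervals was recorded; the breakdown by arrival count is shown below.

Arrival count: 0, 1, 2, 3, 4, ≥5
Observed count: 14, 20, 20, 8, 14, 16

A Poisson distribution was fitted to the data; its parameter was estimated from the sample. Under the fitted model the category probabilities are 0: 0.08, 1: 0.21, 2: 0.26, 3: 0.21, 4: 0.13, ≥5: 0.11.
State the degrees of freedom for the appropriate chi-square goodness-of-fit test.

There are k = 6 categories and 1 parameter estimated from the data, so df = 6 − 1 − 1 = 4.

4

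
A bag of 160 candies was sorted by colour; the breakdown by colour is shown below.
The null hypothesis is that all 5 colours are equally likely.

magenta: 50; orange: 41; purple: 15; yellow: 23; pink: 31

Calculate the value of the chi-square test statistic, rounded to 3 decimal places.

Under H₀ each category has probability 1/5, so each expected count is 160/5 = 32.
magenta: (50 − 32)²/32 = 324/32 = 10.1250
orange: (41 − 32)²/32 = 81/32 = 2.5313
purple: (15 − 32)²/32 = 289/32 = 9.0313
yellow: (23 − 32)²/32 = 81/32 = 2.5313
pink: (31 − 32)²/32 = 1/32 = 0.0313
Sum = 24.250

24.250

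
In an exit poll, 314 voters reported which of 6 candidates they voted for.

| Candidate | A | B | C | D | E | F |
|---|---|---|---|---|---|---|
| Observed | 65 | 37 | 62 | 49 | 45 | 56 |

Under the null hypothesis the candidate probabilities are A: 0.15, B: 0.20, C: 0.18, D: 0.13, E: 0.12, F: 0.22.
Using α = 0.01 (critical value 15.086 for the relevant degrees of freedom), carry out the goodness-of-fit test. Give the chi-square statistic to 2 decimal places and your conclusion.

23.47; reject

Expected counts E_i = n·p_i: 314×0.15 = 47.1, 314×0.20 = 62.8, 314×0.18 = 56.52, 314×0.13 = 40.82, 314×0.12 = 37.68, 314×0.22 = 69.08.
cat         O        E   (O−E)²/E
A          65     47.1      6.803
B          37     62.8     10.599
C          62    56.52      0.531
D          49    40.82      1.639
E          45    37.68      1.422
F          56    69.08      2.477
Sum = 23.47
df = 5. Since 23.47 > 15.086, we reject H₀.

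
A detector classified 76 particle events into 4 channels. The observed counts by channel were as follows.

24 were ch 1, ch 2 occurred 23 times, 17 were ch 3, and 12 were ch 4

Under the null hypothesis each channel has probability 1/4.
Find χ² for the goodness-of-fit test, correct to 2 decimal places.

4.95

Under H₀ each category has probability 1/4, so each expected count is 76/4 = 19.
cat         O        E   (O−E)²/E
ch 1       24       19      1.316
ch 2       23       19      0.842
ch 3       17       19      0.211
ch 4       12       19      2.579
Sum = 4.95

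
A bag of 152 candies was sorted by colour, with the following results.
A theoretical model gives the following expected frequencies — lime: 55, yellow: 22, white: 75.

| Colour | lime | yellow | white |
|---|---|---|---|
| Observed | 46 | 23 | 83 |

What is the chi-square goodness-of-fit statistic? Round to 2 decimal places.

lime: (46 − 55)²/55 = 81/55 = 1.473
yellow: (23 − 22)²/22 = 1/22 = 0.045
white: (83 − 75)²/75 = 64/75 = 0.853
Sum = 2.37

2.37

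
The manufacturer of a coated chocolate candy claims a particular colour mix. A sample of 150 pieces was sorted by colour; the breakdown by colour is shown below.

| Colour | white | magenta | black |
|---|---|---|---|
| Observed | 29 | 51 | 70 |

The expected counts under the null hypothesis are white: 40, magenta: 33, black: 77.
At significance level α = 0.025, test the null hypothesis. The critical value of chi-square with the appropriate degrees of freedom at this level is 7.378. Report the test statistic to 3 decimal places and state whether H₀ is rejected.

13.480; reject

χ² = (29−40)²/40 + (51−33)²/33 + (70−77)²/77
   = 3.0250 + 9.8182 + 0.6364
Sum = 13.480
df = 2. Since 13.480 > 7.378, we reject H₀.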